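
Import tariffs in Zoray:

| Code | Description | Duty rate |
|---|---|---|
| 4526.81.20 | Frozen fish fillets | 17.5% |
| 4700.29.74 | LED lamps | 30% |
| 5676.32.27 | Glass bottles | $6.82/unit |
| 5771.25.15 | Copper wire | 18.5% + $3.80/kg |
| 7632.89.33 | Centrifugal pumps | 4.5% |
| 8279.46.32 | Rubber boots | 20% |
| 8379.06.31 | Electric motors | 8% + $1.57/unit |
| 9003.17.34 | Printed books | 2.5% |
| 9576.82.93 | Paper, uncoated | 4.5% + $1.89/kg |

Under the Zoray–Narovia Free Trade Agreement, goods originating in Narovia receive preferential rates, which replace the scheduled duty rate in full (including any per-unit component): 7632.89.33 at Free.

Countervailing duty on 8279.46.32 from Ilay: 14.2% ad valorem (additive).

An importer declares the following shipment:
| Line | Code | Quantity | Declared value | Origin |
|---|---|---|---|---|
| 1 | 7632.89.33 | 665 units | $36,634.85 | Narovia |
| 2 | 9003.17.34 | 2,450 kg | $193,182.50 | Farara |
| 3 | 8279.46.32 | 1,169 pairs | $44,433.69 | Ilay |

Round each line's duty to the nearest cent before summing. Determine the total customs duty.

$20,025.88

Line 1 (7632.89.33, Narovia, 665 units, $36,634.85):
Base rate for 7632.89.33 is 4.5%.
Origin Narovia qualifies under the Zoray–Narovia agreement and 7632.89.33 is covered: preferential rate Free applies instead.
Duty = $36,634.85 × 0% = $0.00.
Line 2 (9003.17.34, Farara, 2,450 kg, $193,182.50):
Base rate for 9003.17.34 is 2.5%.
Duty = $193,182.50 × 2.5% = $4,829.56.
Line 3 (8279.46.32, Ilay, 1,169 pairs, $44,433.69):
Base rate for 8279.46.32 is 20%.
Additional duty on 8279.46.32 from Ilay: +14.2%. Applied ad valorem rate: 20% + 14.2% = 34.2%.
Duty = $44,433.69 × 34.2% = $15,196.32.
Total = $0.00 + $4,829.56 + $15,196.32 = $20,025.88.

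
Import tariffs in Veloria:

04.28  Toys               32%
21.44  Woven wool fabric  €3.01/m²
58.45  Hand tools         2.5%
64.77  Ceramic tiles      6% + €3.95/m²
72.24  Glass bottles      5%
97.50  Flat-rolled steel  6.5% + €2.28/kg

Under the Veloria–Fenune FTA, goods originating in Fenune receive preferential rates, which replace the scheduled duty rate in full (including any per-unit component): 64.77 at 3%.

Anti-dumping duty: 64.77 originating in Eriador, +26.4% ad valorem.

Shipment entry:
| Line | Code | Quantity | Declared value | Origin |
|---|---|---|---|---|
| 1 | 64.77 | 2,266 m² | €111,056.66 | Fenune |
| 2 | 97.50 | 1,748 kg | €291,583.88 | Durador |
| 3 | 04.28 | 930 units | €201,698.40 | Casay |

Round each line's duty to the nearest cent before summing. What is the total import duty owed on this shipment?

€90,813.58

Line 1 (64.77, Fenune, 2,266 m², €111,056.66):
Base rate for 64.77 is 6% + €3.95/m².
Origin Fenune qualifies under the Veloria–Fenune agreement and 64.77 is covered: preferential rate 3% applies instead.
The additional-duty order on 64.77 targets Eriador, not Fenune; it does not apply.
Duty = €111,056.66 × 3% = €3,331.70.
Line 2 (97.50, Durador, 1,748 kg, €291,583.88):
Base rate for 97.50 is 6.5% + €2.28/kg.
Duty = €291,583.88 × 6.5% + 1,748 × €2.28 = €22,938.39.
Line 3 (04.28, Casay, 930 units, €201,698.40):
Base rate for 04.28 is 32%.
Duty = €201,698.40 × 32% = €64,543.49.
Total = €3,331.70 + €22,938.39 + €64,543.49 = €90,813.58.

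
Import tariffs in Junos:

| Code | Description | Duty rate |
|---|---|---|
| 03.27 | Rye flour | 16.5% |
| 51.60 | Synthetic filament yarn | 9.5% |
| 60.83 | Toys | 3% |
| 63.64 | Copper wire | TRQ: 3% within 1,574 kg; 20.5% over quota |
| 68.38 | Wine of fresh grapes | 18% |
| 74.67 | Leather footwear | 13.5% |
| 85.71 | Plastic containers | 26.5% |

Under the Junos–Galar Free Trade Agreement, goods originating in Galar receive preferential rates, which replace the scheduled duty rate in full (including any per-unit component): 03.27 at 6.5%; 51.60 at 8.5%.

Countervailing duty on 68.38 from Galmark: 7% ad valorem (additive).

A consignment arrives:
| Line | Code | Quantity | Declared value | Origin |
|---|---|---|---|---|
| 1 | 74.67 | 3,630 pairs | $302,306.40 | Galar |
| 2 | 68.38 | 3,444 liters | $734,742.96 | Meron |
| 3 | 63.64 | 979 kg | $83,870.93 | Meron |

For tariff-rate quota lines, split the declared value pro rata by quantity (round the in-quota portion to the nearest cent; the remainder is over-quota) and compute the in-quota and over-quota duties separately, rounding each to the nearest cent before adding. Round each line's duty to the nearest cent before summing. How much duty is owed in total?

$175,581.22

Line 1 (74.67, Galar, 3,630 pairs, $302,306.40):
Base rate for 74.67 is 13.5%.
Origin Galar is the FTA partner but 74.67 is not on the preference list; base rate stands.
Duty = $302,306.40 × 13.5% = $40,811.36.
Line 2 (68.38, Meron, 3,444 liters, $734,742.96):
Base rate for 68.38 is 18%.
The additional-duty order on 68.38 targets Galmark, not Meron; it does not apply.
Duty = $734,742.96 × 18% = $132,253.73.
Line 3 (63.64, Meron, 979 kg, $83,870.93):
Code 63.64 is under a tariff-rate quota (threshold 1,574 kg). Quantity 979 kg is within the quota, so the in-quota rate 3% applies to the full value.
Duty = $83,870.93 × 3% = $2,516.13.
Total = $40,811.36 + $132,253.73 + $2,516.13 = $175,581.22.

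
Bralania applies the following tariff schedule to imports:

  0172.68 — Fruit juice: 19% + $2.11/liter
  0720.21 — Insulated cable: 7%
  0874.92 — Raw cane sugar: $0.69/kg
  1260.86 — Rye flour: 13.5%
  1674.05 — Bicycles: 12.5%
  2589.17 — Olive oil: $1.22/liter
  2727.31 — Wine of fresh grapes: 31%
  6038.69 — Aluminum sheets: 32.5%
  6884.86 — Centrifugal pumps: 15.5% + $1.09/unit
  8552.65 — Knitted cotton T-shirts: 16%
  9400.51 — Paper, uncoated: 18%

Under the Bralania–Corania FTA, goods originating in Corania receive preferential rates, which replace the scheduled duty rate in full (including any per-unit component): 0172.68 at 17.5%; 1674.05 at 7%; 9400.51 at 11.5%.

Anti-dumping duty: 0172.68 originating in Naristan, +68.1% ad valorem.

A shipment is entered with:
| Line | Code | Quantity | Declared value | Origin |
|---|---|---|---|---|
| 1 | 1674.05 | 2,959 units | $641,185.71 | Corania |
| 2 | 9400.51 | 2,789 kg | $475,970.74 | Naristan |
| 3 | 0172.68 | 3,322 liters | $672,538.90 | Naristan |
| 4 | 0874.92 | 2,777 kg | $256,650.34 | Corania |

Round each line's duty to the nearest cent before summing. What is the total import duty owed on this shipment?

Line 1 (1674.05, Corania, 2,959 units, $641,185.71):
Base rate for 1674.05 is 12.5%.
Origin Corania qualifies under the Bralania–Corania agreement and 1674.05 is covered: preferential rate 7% applies instead.
Duty = $641,185.71 × 7% = $44,883.00.
Line 2 (9400.51, Naristan, 2,789 kg, $475,970.74):
Base rate for 9400.51 is 18%.
9400.51 has an FTA preferential rate, but origin Naristan is not Corania; base rate stands.
Duty = $475,970.74 × 18% = $85,674.73.
Line 3 (0172.68, Naristan, 3,322 liters, $672,538.90):
Base rate for 0172.68 is 19% + $2.11/liter.
0172.68 has an FTA preferential rate, but origin Naristan is not Corania; base rate stands.
Additional duty on 0172.68 from Naristan: +68.1%. Applied ad valorem rate: 19% + 68.1% = 87.1%.
Duty = $672,538.90 × 87.1% + 3,322 × $2.11 = $592,790.80.
Line 4 (0874.92, Corania, 2,777 kg, $256,650.34):
Base rate for 0874.92 is $0.69/kg.
Origin Corania is the FTA partner but 0874.92 is not on the preference list; base rate stands.
Duty = 2,777 × $0.69 = $1,916.13.
Total = $44,883.00 + $85,674.73 + $592,790.80 + $1,916.13 = $725,264.66.

$725,264.66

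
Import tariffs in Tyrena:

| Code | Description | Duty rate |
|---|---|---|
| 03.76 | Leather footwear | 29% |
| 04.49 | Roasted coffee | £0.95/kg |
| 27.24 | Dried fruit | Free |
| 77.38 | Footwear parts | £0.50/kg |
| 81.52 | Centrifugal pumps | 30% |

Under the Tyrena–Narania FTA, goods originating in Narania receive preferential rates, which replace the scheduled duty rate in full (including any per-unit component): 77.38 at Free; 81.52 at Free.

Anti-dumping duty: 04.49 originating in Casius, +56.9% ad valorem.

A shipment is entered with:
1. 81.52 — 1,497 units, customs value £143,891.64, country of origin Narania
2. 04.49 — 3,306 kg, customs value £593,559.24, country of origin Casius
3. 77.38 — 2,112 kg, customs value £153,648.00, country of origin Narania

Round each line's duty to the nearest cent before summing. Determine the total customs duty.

Line 1 (81.52, Narania, 1,497 units, £143,891.64):
Base rate for 81.52 is 30%.
Origin Narania qualifies under the Tyrena–Narania agreement and 81.52 is covered: preferential rate Free applies instead.
Duty = £143,891.64 × 0% = £0.00.
Line 2 (04.49, Casius, 3,306 kg, £593,559.24):
Base rate for 04.49 is £0.95/kg.
Additional duty on 04.49 from Casius: +56.9% ad valorem. Applied ad valorem rate = 56.9%.
Duty = £593,559.24 × 56.9% + 3,306 × £0.95 = £340,875.91.
Line 3 (77.38, Narania, 2,112 kg, £153,648.00):
Base rate for 77.38 is £0.50/kg.
Origin Narania qualifies under the Tyrena–Narania agreement and 77.38 is covered: preferential rate Free applies instead.
Duty = £153,648.00 × 0% = £0.00.
Total = £0.00 + £340,875.91 + £0.00 = £340,875.91.

£340,875.91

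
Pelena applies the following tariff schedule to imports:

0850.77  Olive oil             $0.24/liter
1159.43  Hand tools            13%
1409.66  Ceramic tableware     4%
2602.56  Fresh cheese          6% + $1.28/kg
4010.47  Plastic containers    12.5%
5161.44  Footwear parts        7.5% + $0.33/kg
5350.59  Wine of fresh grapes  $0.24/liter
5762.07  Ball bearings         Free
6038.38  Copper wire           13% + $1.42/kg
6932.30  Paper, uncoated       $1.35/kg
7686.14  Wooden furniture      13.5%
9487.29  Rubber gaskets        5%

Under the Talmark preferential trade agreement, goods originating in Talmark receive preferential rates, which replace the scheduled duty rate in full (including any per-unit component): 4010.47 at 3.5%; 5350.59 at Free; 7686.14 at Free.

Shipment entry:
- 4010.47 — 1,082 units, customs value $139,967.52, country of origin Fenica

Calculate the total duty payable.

Line 1 (4010.47, Fenica, 1,082 units, $139,967.52):
Base rate for 4010.47 is 12.5%.
4010.47 has an FTA preferential rate, but origin Fenica is not Talmark; base rate stands.
Duty = $139,967.52 × 12.5% = $17,495.94.

$17,495.94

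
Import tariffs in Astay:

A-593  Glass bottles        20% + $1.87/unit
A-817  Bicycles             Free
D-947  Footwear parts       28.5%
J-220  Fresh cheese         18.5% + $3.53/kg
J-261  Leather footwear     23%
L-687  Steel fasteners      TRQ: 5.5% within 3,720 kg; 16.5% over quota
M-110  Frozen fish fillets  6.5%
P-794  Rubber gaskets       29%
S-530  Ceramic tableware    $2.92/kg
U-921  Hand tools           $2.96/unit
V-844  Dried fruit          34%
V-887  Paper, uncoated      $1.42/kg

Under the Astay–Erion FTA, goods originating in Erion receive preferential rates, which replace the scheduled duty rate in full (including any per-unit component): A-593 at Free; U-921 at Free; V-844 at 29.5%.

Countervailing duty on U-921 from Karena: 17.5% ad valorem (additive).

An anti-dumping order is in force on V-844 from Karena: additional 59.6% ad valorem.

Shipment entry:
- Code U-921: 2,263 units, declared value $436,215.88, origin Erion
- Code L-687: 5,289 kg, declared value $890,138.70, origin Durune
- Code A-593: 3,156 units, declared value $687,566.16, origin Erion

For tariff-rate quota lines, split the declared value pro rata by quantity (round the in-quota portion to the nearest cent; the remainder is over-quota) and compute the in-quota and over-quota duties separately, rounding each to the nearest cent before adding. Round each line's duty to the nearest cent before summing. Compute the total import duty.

Line 1 (U-921, Erion, 2,263 units, $436,215.88):
Base rate for U-921 is $2.96/unit.
Origin Erion qualifies under the Astay–Erion agreement and U-921 is covered: preferential rate Free applies instead.
The additional-duty order on U-921 targets Karena, not Erion; it does not apply.
Duty = $436,215.88 × 0% = $0.00.
Line 2 (L-687, Durune, 5,289 kg, $890,138.70):
Code L-687 is under a tariff-rate quota (threshold 3,720 kg). In-quota: 3,720 kg at 5.5%; over-quota: 1,569 kg at 16.5%.
Pro-rata value split: in-quota = $890,138.70 × 3,720/5,289 = $626,076.00; over-quota = $890,138.70 − $626,076.00 = $264,062.70.
In-quota duty = $626,076.00 × 5.5% = $34,434.18. Over-quota duty = $264,062.70 × 16.5% = $43,570.35.
Line duty = $34,434.18 + $43,570.35 = $78,004.53.
Line 3 (A-593, Erion, 3,156 units, $687,566.16):
Base rate for A-593 is 20% + $1.87/unit.
Origin Erion qualifies under the Astay–Erion agreement and A-593 is covered: preferential rate Free applies instead.
Duty = $687,566.16 × 0% = $0.00.
Total = $0.00 + $78,004.53 + $0.00 = $78,004.53.

$78,004.53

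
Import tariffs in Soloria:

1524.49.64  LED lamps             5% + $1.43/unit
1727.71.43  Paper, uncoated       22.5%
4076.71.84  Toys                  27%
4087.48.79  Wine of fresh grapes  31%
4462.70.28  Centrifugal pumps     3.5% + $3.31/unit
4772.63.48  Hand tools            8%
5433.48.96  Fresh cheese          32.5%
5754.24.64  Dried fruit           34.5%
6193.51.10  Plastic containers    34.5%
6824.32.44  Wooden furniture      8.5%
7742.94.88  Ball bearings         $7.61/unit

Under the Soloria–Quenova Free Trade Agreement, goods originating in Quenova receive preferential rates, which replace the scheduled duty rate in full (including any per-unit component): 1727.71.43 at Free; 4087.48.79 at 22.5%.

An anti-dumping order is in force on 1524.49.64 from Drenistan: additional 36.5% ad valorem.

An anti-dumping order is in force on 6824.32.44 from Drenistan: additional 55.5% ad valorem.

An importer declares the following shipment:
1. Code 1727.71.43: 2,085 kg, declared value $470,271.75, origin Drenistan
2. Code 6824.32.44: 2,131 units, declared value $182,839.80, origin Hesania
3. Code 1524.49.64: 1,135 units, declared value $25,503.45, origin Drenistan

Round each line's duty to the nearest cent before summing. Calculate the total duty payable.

Line 1 (1727.71.43, Drenistan, 2,085 kg, $470,271.75):
Base rate for 1727.71.43 is 22.5%.
1727.71.43 has an FTA preferential rate, but origin Drenistan is not Quenova; base rate stands.
Duty = $470,271.75 × 22.5% = $105,811.14.
Line 2 (6824.32.44, Hesania, 2,131 units, $182,839.80):
Base rate for 6824.32.44 is 8.5%.
The additional-duty order on 6824.32.44 targets Drenistan, not Hesania; it does not apply.
Duty = $182,839.80 × 8.5% = $15,541.38.
Line 3 (1524.49.64, Drenistan, 1,135 units, $25,503.45):
Base rate for 1524.49.64 is 5% + $1.43/unit.
Additional duty on 1524.49.64 from Drenistan: +36.5%. Applied ad valorem rate: 5% + 36.5% = 41.5%.
Duty = $25,503.45 × 41.5% + 1,135 × $1.43 = $12,206.98.
Total = $105,811.14 + $15,541.38 + $12,206.98 = $133,559.50.

$133,559.50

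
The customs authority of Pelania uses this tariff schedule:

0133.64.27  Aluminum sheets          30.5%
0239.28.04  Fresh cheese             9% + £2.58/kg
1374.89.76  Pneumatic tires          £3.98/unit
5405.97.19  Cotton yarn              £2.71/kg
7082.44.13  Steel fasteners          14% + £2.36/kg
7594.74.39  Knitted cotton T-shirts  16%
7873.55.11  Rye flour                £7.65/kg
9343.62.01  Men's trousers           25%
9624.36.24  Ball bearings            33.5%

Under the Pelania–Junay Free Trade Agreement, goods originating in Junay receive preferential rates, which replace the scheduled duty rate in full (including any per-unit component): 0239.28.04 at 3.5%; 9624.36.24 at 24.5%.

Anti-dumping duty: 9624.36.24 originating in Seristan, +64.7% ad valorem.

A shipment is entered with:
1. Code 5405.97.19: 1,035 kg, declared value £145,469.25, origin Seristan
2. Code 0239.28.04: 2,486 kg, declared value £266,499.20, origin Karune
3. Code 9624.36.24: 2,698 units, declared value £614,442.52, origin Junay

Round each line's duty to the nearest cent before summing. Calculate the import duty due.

£183,742.08

Line 1 (5405.97.19, Seristan, 1,035 kg, £145,469.25):
Base rate for 5405.97.19 is £2.71/kg.
Duty = 1,035 × £2.71 = £2,804.85.
Line 2 (0239.28.04, Karune, 2,486 kg, £266,499.20):
Base rate for 0239.28.04 is 9% + £2.58/kg.
0239.28.04 has an FTA preferential rate, but origin Karune is not Junay; base rate stands.
Duty = £266,499.20 × 9% + 2,486 × £2.58 = £30,398.81.
Line 3 (9624.36.24, Junay, 2,698 units, £614,442.52):
Base rate for 9624.36.24 is 33.5%.
Origin Junay qualifies under the Pelania–Junay agreement and 9624.36.24 is covered: preferential rate 24.5% applies instead.
The additional-duty order on 9624.36.24 targets Seristan, not Junay; it does not apply.
Duty = £614,442.52 × 24.5% = £150,538.42.
Total = £2,804.85 + £30,398.81 + £150,538.42 = £183,742.08.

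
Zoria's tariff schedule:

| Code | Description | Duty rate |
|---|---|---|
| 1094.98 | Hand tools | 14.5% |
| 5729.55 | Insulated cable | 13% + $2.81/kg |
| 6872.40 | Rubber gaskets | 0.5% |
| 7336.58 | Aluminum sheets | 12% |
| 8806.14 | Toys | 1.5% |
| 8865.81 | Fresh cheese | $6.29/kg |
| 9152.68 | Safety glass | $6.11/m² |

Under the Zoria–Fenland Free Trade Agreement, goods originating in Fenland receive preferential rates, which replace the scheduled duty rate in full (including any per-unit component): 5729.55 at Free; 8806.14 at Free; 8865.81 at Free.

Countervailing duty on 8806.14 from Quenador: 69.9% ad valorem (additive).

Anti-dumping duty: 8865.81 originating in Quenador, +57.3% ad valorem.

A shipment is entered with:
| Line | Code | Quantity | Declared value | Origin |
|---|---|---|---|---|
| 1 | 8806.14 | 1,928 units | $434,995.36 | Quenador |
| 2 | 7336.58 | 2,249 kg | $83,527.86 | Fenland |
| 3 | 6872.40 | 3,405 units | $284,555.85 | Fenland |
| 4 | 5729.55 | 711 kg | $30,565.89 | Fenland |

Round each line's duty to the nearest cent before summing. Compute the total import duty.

Line 1 (8806.14, Quenador, 1,928 units, $434,995.36):
Base rate for 8806.14 is 1.5%.
8806.14 has an FTA preferential rate, but origin Quenador is not Fenland; base rate stands.
Additional duty on 8806.14 from Quenador: +69.9%. Applied ad valorem rate: 1.5% + 69.9% = 71.4%.
Duty = $434,995.36 × 71.4% = $310,586.69.
Line 2 (7336.58, Fenland, 2,249 kg, $83,527.86):
Base rate for 7336.58 is 12%.
Origin Fenland is the FTA partner but 7336.58 is not on the preference list; base rate stands.
Duty = $83,527.86 × 12% = $10,023.34.
Line 3 (6872.40, Fenland, 3,405 units, $284,555.85):
Base rate for 6872.40 is 0.5%.
Origin Fenland is the FTA partner but 6872.40 is not on the preference list; base rate stands.
Duty = $284,555.85 × 0.5% = $1,422.78.
Line 4 (5729.55, Fenland, 711 kg, $30,565.89):
Base rate for 5729.55 is 13% + $2.81/kg.
Origin Fenland qualifies under the Zoria–Fenland agreement and 5729.55 is covered: preferential rate Free applies instead.
Duty = $30,565.89 × 0% = $0.00.
Total = $310,586.69 + $10,023.34 + $1,422.78 + $0.00 = $322,032.81.

$322,032.81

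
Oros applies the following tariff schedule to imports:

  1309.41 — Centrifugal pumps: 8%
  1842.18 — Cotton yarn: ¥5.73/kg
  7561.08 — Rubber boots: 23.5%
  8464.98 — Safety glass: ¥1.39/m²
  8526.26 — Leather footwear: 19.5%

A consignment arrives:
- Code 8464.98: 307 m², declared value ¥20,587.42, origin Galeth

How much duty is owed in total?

Line 1 (8464.98, Galeth, 307 m², ¥20,587.42):
Base rate for 8464.98 is ¥1.39/m².
Duty = 307 × ¥1.39 = ¥426.73.

¥426.73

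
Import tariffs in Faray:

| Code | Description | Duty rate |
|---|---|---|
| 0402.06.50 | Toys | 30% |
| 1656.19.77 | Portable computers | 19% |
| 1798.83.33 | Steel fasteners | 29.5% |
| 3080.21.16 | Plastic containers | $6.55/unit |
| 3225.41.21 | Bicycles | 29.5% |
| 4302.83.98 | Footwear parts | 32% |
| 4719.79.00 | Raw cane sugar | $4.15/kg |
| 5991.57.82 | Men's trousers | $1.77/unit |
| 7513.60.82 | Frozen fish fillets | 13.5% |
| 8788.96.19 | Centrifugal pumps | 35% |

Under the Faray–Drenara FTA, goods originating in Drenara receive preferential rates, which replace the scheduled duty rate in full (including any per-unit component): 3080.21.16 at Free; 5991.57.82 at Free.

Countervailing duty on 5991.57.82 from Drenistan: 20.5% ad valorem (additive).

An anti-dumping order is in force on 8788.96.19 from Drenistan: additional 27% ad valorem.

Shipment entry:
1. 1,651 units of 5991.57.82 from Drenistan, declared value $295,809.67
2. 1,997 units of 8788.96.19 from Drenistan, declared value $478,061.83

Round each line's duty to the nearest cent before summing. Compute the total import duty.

$359,961.58

Line 1 (5991.57.82, Drenistan, 1,651 units, $295,809.67):
Base rate for 5991.57.82 is $1.77/unit.
5991.57.82 has an FTA preferential rate, but origin Drenistan is not Drenara; base rate stands.
Additional duty on 5991.57.82 from Drenistan: +20.5% ad valorem. Applied ad valorem rate = 20.5%.
Duty = $295,809.67 × 20.5% + 1,651 × $1.77 = $63,563.25.
Line 2 (8788.96.19, Drenistan, 1,997 units, $478,061.83):
Base rate for 8788.96.19 is 35%.
Additional duty on 8788.96.19 from Drenistan: +27%. Applied ad valorem rate: 35% + 27% = 62%.
Duty = $478,061.83 × 62% = $296,398.33.
Total = $63,563.25 + $296,398.33 = $359,961.58.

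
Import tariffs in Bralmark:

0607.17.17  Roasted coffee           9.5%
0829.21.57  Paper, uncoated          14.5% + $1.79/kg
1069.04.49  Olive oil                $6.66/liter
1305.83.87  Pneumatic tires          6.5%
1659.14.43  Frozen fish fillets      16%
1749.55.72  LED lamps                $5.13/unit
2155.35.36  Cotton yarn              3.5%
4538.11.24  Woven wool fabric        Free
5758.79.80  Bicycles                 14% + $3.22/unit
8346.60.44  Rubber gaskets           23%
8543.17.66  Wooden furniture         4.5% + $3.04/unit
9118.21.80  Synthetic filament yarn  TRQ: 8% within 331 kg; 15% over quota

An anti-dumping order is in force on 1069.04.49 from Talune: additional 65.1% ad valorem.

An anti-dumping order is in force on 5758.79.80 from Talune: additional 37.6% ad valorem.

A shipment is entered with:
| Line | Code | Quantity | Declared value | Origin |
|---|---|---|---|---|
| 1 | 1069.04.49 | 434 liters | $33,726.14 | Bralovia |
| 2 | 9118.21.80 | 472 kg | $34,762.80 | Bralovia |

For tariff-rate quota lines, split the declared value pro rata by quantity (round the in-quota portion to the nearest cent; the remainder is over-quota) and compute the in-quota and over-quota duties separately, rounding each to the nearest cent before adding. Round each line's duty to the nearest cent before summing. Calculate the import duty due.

$6,398.39

Line 1 (1069.04.49, Bralovia, 434 liters, $33,726.14):
Base rate for 1069.04.49 is $6.66/liter.
The additional-duty order on 1069.04.49 targets Talune, not Bralovia; it does not apply.
Duty = 434 × $6.66 = $2,890.44.
Line 2 (9118.21.80, Bralovia, 472 kg, $34,762.80):
Code 9118.21.80 is under a tariff-rate quota (threshold 331 kg). In-quota: 331 kg at 8%; over-quota: 141 kg at 15%.
Pro-rata value split: in-quota = $34,762.80 × 331/472 = $24,378.15; over-quota = $34,762.80 − $24,378.15 = $10,384.65.
In-quota duty = $24,378.15 × 8% = $1,950.25. Over-quota duty = $10,384.65 × 15% = $1,557.70.
Line duty = $1,950.25 + $1,557.70 = $3,507.95.
Total = $2,890.44 + $3,507.95 = $6,398.39.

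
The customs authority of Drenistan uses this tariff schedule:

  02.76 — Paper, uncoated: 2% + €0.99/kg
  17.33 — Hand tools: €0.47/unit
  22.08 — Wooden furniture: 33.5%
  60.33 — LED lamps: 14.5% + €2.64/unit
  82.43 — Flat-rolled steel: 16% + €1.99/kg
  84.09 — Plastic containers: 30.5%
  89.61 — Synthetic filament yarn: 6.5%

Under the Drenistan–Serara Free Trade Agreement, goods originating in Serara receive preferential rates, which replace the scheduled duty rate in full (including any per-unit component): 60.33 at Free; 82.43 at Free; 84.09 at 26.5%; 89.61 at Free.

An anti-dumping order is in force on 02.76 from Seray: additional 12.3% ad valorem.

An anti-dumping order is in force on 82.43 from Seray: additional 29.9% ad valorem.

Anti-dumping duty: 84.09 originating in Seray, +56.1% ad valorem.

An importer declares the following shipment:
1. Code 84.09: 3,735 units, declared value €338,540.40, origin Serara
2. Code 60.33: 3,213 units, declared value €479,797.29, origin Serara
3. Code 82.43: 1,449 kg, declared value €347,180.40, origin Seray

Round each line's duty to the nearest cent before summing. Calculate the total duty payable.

Line 1 (84.09, Serara, 3,735 units, €338,540.40):
Base rate for 84.09 is 30.5%.
Origin Serara qualifies under the Drenistan–Serara agreement and 84.09 is covered: preferential rate 26.5% applies instead.
The additional-duty order on 84.09 targets Seray, not Serara; it does not apply.
Duty = €338,540.40 × 26.5% = €89,713.21.
Line 2 (60.33, Serara, 3,213 units, €479,797.29):
Base rate for 60.33 is 14.5% + €2.64/unit.
Origin Serara qualifies under the Drenistan–Serara agreement and 60.33 is covered: preferential rate Free applies instead.
Duty = €479,797.29 × 0% = €0.00.
Line 3 (82.43, Seray, 1,449 kg, €347,180.40):
Base rate for 82.43 is 16% + €1.99/kg.
82.43 has an FTA preferential rate, but origin Seray is not Serara; base rate stands.
Additional duty on 82.43 from Seray: +29.9%. Applied ad valorem rate: 16% + 29.9% = 45.9%.
Duty = €347,180.40 × 45.9% + 1,449 × €1.99 = €162,239.31.
Total = €89,713.21 + €0.00 + €162,239.31 = €251,952.52.

€251,952.52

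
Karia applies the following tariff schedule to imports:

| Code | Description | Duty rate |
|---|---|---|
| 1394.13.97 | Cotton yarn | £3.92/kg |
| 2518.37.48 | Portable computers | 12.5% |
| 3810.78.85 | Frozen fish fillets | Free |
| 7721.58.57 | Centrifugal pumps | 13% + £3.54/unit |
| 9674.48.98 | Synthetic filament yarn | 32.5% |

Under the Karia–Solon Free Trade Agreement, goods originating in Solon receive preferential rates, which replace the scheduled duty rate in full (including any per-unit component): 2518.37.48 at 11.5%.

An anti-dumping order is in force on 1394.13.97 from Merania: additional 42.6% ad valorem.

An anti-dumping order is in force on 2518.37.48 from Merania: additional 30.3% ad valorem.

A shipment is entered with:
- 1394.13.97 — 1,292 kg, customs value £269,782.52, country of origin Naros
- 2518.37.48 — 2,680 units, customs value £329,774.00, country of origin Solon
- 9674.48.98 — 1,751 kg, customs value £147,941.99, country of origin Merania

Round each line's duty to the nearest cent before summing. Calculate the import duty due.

£91,069.80

Line 1 (1394.13.97, Naros, 1,292 kg, £269,782.52):
Base rate for 1394.13.97 is £3.92/kg.
The additional-duty order on 1394.13.97 targets Merania, not Naros; it does not apply.
Duty = 1,292 × £3.92 = £5,064.64.
Line 2 (2518.37.48, Solon, 2,680 units, £329,774.00):
Base rate for 2518.37.48 is 12.5%.
Origin Solon qualifies under the Karia–Solon agreement and 2518.37.48 is covered: preferential rate 11.5% applies instead.
The additional-duty order on 2518.37.48 targets Merania, not Solon; it does not apply.
Duty = £329,774.00 × 11.5% = £37,924.01.
Line 3 (9674.48.98, Merania, 1,751 kg, £147,941.99):
Base rate for 9674.48.98 is 32.5%.
Duty = £147,941.99 × 32.5% = £48,081.15.
Total = £5,064.64 + £37,924.01 + £48,081.15 = £91,069.80.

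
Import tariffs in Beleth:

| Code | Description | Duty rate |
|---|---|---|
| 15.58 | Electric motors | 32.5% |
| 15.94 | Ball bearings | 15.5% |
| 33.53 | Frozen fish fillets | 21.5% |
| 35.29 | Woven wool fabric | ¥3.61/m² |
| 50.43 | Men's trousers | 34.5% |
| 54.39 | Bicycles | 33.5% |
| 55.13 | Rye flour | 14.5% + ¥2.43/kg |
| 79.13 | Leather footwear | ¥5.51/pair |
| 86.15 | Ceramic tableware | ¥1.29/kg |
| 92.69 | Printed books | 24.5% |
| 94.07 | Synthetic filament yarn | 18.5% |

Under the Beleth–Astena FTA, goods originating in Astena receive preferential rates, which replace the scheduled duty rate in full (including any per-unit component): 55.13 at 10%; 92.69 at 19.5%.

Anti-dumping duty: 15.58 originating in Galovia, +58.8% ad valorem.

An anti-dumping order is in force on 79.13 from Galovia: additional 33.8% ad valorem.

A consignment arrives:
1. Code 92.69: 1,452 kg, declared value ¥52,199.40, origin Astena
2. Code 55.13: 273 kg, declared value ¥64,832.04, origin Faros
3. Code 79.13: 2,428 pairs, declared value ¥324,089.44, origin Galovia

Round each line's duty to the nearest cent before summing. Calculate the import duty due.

¥143,163.43

Line 1 (92.69, Astena, 1,452 kg, ¥52,199.40):
Base rate for 92.69 is 24.5%.
Origin Astena qualifies under the Beleth–Astena agreement and 92.69 is covered: preferential rate 19.5% applies instead.
Duty = ¥52,199.40 × 19.5% = ¥10,178.88.
Line 2 (55.13, Faros, 273 kg, ¥64,832.04):
Base rate for 55.13 is 14.5% + ¥2.43/kg.
55.13 has an FTA preferential rate, but origin Faros is not Astena; base rate stands.
Duty = ¥64,832.04 × 14.5% + 273 × ¥2.43 = ¥10,064.04.
Line 3 (79.13, Galovia, 2,428 pairs, ¥324,089.44):
Base rate for 79.13 is ¥5.51/pair.
Additional duty on 79.13 from Galovia: +33.8% ad valorem. Applied ad valorem rate = 33.8%.
Duty = ¥324,089.44 × 33.8% + 2,428 × ¥5.51 = ¥122,920.51.
Total = ¥10,178.88 + ¥10,064.04 + ¥122,920.51 = ¥143,163.43.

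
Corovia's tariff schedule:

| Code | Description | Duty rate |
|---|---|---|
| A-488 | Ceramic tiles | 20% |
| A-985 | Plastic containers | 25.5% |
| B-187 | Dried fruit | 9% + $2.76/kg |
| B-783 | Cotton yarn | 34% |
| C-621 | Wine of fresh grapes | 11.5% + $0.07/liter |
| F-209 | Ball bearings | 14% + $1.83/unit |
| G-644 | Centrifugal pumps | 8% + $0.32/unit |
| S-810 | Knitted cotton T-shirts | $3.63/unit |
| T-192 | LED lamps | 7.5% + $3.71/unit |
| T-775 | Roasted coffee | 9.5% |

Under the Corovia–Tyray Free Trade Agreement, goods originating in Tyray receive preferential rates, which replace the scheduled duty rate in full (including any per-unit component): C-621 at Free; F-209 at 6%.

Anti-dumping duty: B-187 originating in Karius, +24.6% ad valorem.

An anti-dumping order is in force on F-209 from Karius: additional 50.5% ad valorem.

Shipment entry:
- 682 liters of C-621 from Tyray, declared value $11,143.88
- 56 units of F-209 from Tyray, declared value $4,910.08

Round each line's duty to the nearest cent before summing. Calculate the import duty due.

Line 1 (C-621, Tyray, 682 liters, $11,143.88):
Base rate for C-621 is 11.5% + $0.07/liter.
Origin Tyray qualifies under the Corovia–Tyray agreement and C-621 is covered: preferential rate Free applies instead.
Duty = $11,143.88 × 0% = $0.00.
Line 2 (F-209, Tyray, 56 units, $4,910.08):
Base rate for F-209 is 14% + $1.83/unit.
Origin Tyray qualifies under the Corovia–Tyray agreement and F-209 is covered: preferential rate 6% applies instead.
The additional-duty order on F-209 targets Karius, not Tyray; it does not apply.
Duty = $4,910.08 × 6% = $294.60.
Total = $0.00 + $294.60 = $294.60.

$294.60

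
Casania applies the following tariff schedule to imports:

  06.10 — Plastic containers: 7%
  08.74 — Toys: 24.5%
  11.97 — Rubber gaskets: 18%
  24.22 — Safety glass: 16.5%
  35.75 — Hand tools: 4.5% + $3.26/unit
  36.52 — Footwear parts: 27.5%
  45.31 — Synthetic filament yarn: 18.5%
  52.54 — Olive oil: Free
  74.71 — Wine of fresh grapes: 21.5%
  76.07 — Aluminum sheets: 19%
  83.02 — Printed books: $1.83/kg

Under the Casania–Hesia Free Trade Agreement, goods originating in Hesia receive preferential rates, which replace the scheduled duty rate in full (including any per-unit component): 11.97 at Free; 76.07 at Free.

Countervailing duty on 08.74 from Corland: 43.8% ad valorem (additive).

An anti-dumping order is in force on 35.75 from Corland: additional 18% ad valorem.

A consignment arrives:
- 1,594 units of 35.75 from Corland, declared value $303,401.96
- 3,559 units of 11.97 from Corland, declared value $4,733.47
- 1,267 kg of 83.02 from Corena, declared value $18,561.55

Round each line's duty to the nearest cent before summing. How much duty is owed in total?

$76,632.51

Line 1 (35.75, Corland, 1,594 units, $303,401.96):
Base rate for 35.75 is 4.5% + $3.26/unit.
Additional duty on 35.75 from Corland: +18%. Applied ad valorem rate: 4.5% + 18% = 22.5%.
Duty = $303,401.96 × 22.5% + 1,594 × $3.26 = $73,461.88.
Line 2 (11.97, Corland, 3,559 units, $4,733.47):
Base rate for 11.97 is 18%.
11.97 has an FTA preferential rate, but origin Corland is not Hesia; base rate stands.
Duty = $4,733.47 × 18% = $852.02.
Line 3 (83.02, Corena, 1,267 kg, $18,561.55):
Base rate for 83.02 is $1.83/kg.
Duty = 1,267 × $1.83 = $2,318.61.
Total = $73,461.88 + $852.02 + $2,318.61 = $76,632.51.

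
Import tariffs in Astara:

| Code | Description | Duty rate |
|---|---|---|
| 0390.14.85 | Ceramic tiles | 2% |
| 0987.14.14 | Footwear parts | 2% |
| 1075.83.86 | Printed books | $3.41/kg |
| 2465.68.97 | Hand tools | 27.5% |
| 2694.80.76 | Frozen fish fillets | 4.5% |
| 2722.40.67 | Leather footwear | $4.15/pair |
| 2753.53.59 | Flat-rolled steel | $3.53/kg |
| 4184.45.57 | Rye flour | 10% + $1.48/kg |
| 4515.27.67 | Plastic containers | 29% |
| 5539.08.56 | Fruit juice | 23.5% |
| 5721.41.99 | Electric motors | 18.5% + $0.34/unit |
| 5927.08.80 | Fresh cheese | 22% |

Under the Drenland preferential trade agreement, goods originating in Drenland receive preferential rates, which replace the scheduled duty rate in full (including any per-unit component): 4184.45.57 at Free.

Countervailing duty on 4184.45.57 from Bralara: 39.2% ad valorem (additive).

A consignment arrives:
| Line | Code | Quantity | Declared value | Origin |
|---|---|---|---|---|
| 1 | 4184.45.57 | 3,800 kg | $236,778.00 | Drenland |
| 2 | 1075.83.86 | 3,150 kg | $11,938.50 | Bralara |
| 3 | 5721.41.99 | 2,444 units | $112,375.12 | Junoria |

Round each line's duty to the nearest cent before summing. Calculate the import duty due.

Line 1 (4184.45.57, Drenland, 3,800 kg, $236,778.00):
Base rate for 4184.45.57 is 10% + $1.48/kg.
Origin Drenland qualifies under the Astara–Drenland agreement and 4184.45.57 is covered: preferential rate Free applies instead.
The additional-duty order on 4184.45.57 targets Bralara, not Drenland; it does not apply.
Duty = $236,778.00 × 0% = $0.00.
Line 2 (1075.83.86, Bralara, 3,150 kg, $11,938.50):
Base rate for 1075.83.86 is $3.41/kg.
Duty = 3,150 × $3.41 = $10,741.50.
Line 3 (5721.41.99, Junoria, 2,444 units, $112,375.12):
Base rate for 5721.41.99 is 18.5% + $0.34/unit.
Duty = $112,375.12 × 18.5% + 2,444 × $0.34 = $21,620.36.
Total = $0.00 + $10,741.50 + $21,620.36 = $32,361.86.

$32,361.86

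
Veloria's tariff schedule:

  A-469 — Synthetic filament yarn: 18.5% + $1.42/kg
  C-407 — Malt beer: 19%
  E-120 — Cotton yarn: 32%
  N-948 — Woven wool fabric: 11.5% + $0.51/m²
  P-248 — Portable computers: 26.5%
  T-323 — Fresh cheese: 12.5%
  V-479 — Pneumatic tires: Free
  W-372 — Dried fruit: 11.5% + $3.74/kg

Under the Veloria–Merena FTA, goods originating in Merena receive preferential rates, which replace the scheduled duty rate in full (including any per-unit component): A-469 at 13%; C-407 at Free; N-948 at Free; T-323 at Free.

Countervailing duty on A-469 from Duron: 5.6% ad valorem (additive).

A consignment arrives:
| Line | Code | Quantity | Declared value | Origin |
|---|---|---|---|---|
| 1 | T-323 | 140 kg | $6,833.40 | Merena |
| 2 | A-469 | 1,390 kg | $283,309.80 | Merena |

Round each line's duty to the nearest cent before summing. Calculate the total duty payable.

Line 1 (T-323, Merena, 140 kg, $6,833.40):
Base rate for T-323 is 12.5%.
Origin Merena qualifies under the Veloria–Merena agreement and T-323 is covered: preferential rate Free applies instead.
Duty = $6,833.40 × 0% = $0.00.
Line 2 (A-469, Merena, 1,390 kg, $283,309.80):
Base rate for A-469 is 18.5% + $1.42/kg.
Origin Merena qualifies under the Veloria–Merena agreement and A-469 is covered: preferential rate 13% applies instead.
The additional-duty order on A-469 targets Duron, not Merena; it does not apply.
Duty = $283,309.80 × 13% = $36,830.27.
Total = $0.00 + $36,830.27 = $36,830.27.

$36,830.27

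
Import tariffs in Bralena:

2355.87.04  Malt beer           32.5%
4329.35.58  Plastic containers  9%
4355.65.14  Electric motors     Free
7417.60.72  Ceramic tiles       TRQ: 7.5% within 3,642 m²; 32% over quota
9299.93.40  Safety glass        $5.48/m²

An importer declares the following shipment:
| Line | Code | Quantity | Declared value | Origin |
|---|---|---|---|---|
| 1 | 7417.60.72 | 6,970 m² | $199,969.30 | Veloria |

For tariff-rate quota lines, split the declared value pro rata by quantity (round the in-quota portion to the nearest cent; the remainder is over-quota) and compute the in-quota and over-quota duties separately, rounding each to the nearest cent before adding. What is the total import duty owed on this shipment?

Line 1 (7417.60.72, Veloria, 6,970 m², $199,969.30):
Code 7417.60.72 is under a tariff-rate quota (threshold 3,642 m²). In-quota: 3,642 m² at 7.5%; over-quota: 3,328 m² at 32%.
Pro-rata value split: in-quota = $199,969.30 × 3,642/6,970 = $104,488.98; over-quota = $199,969.30 − $104,488.98 = $95,480.32.
In-quota duty = $104,488.98 × 7.5% = $7,836.67. Over-quota duty = $95,480.32 × 32% = $30,553.70.
Line duty = $7,836.67 + $30,553.70 = $38,390.37.

$38,390.37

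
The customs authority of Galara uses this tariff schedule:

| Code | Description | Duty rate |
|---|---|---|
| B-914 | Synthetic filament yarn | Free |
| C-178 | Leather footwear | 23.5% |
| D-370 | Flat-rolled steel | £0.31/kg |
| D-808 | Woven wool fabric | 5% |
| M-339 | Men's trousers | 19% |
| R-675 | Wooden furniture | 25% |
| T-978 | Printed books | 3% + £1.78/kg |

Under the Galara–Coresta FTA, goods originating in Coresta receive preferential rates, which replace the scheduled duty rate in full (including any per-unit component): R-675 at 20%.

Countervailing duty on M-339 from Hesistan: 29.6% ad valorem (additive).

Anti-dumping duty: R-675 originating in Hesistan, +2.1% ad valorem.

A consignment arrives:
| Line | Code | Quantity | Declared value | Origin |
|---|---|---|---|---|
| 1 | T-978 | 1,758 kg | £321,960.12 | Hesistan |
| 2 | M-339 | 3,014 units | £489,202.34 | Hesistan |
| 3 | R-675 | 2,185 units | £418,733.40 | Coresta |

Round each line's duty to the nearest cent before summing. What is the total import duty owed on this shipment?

£334,287.06

Line 1 (T-978, Hesistan, 1,758 kg, £321,960.12):
Base rate for T-978 is 3% + £1.78/kg.
Duty = £321,960.12 × 3% + 1,758 × £1.78 = £12,788.04.
Line 2 (M-339, Hesistan, 3,014 units, £489,202.34):
Base rate for M-339 is 19%.
Additional duty on M-339 from Hesistan: +29.6%. Applied ad valorem rate: 19% + 29.6% = 48.6%.
Duty = £489,202.34 × 48.6% = £237,752.34.
Line 3 (R-675, Coresta, 2,185 units, £418,733.40):
Base rate for R-675 is 25%.
Origin Coresta qualifies under the Galara–Coresta agreement and R-675 is covered: preferential rate 20% applies instead.
The additional-duty order on R-675 targets Hesistan, not Coresta; it does not apply.
Duty = £418,733.40 × 20% = £83,746.68.
Total = £12,788.04 + £237,752.34 + £83,746.68 = £334,287.06.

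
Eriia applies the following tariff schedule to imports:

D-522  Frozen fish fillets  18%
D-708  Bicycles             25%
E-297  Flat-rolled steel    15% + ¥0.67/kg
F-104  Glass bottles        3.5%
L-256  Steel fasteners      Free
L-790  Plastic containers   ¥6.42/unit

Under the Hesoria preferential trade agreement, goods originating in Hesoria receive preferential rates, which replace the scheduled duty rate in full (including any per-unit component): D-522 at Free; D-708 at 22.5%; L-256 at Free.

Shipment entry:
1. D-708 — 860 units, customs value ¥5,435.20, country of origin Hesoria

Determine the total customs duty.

¥1,222.92

Line 1 (D-708, Hesoria, 860 units, ¥5,435.20):
Base rate for D-708 is 25%.
Origin Hesoria qualifies under the Eriia–Hesoria agreement and D-708 is covered: preferential rate 22.5% applies instead.
Duty = ¥5,435.20 × 22.5% = ¥1,222.92.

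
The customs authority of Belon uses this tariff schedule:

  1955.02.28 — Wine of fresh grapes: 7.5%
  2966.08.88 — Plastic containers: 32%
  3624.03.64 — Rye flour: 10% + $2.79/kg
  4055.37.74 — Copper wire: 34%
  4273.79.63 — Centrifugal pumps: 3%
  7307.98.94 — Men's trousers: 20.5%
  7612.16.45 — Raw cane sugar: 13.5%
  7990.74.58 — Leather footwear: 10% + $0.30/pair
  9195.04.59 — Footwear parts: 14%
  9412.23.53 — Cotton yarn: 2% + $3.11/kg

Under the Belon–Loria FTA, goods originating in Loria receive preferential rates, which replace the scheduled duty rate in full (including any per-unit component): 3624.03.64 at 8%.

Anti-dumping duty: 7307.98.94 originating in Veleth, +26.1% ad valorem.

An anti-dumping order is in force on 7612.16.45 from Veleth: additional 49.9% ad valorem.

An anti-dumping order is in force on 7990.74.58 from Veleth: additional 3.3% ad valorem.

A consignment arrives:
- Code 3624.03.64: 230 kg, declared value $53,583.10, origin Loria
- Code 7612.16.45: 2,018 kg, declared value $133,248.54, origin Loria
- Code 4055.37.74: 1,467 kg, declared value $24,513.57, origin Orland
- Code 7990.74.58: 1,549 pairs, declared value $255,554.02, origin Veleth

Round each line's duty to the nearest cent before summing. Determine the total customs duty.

$65,063.19

Line 1 (3624.03.64, Loria, 230 kg, $53,583.10):
Base rate for 3624.03.64 is 10% + $2.79/kg.
Origin Loria qualifies under the Belon–Loria agreement and 3624.03.64 is covered: preferential rate 8% applies instead.
Duty = $53,583.10 × 8% = $4,286.65.
Line 2 (7612.16.45, Loria, 2,018 kg, $133,248.54):
Base rate for 7612.16.45 is 13.5%.
Origin Loria is the FTA partner but 7612.16.45 is not on the preference list; base rate stands.
The additional-duty order on 7612.16.45 targets Veleth, not Loria; it does not apply.
Duty = $133,248.54 × 13.5% = $17,988.55.
Line 3 (4055.37.74, Orland, 1,467 kg, $24,513.57):
Base rate for 4055.37.74 is 34%.
Duty = $24,513.57 × 34% = $8,334.61.
Line 4 (7990.74.58, Veleth, 1,549 pairs, $255,554.02):
Base rate for 7990.74.58 is 10% + $0.30/pair.
Additional duty on 7990.74.58 from Veleth: +3.3%. Applied ad valorem rate: 10% + 3.3% = 13.3%.
Duty = $255,554.02 × 13.3% + 1,549 × $0.30 = $34,453.38.
Total = $4,286.65 + $17,988.55 + $8,334.61 + $34,453.38 = $65,063.19.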